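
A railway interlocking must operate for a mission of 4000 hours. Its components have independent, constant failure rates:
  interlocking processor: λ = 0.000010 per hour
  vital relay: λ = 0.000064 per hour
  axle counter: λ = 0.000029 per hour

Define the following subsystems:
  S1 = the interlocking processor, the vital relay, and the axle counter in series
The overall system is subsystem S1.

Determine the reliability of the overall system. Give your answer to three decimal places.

0.662

R(interlocking processor) = exp(−0.000010 × 4000) = 0.96079
R(vital relay) = exp(−0.000064 × 4000) = 0.77414
R(axle counter) = exp(−0.000029 × 4000) = 0.89048
Series (interlocking processor, vital relay, and axle counter): 0.96079 × 0.77414 × 0.89048 = 0.662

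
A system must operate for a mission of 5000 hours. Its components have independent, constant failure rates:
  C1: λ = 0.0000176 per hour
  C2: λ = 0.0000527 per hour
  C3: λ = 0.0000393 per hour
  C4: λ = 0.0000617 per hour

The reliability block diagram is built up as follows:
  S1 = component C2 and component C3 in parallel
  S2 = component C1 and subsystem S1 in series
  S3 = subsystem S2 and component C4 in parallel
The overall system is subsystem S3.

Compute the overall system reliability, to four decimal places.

R(C1) = exp(−0.0000176 × 5000) = 0.915761
R(C2) = exp(−0.0000527 × 5000) = 0.768358
R(C3) = exp(−0.0000393 × 5000) = 0.821601
R(C4) = exp(−0.0000617 × 5000) = 0.734548
Parallel (C2 and C3): 1 − (1 − 0.768358)(1 − 0.821601) = 0.958675
Series (C1 and [0.958675]): 0.915761 × 0.958675 = 0.877917
Parallel ([0.877917] and C4): 1 − (1 − 0.877917)(1 − 0.734548) = 0.9676

0.9676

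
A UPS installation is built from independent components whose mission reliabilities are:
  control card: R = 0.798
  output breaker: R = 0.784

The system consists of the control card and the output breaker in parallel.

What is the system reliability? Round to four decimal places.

0.9564

Parallel (control card and output breaker): 1 − (1 − 0.798000)(1 − 0.784000) = 0.9564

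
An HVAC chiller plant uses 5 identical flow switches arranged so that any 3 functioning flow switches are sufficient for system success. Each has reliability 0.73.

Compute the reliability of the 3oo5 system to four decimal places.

0.8743

R = Σ_{i=3}^{5} C(5,i) p^i (1−p)^{5−i} with p = 0.73
C(5,3)·0.73^3·0.27^2 = 0.283593
C(5,4)·0.73^4·0.27^1 = 0.383376
C(5,5)·0.73^5·0.27^0 = 0.207307
Sum = 0.8743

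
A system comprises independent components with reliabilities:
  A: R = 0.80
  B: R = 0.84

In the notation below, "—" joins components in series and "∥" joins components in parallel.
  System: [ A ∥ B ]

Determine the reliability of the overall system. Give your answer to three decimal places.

0.968

Parallel (A and B): 1 − (1 − 0.80000)(1 − 0.84000) = 0.968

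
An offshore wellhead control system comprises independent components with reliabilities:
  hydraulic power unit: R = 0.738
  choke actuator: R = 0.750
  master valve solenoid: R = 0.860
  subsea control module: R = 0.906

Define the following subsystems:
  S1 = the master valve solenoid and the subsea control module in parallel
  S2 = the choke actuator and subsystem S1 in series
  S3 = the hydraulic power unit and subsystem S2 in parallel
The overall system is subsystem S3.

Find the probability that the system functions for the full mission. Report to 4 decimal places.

0.9319

Parallel (master valve solenoid and subsea control module): 1 − (1 − 0.860000)(1 − 0.906000) = 0.986840
Series (choke actuator and [0.986840]): 0.750000 × 0.986840 = 0.740130
Parallel (hydraulic power unit and [0.740130]): 1 − (1 − 0.738000)(1 − 0.740130) = 0.9319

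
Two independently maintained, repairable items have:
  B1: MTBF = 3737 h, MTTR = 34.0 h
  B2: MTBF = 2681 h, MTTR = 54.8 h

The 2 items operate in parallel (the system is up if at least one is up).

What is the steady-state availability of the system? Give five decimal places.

0.99982

A(B1) = MTBF/(MTBF+MTTR) = 3737/(3737+34.0) = 0.990984
A(B2) = MTBF/(MTBF+MTTR) = 2681/(2681+54.8) = 0.979969
Parallel availability: 1 − (1 − 0.990984)(1 − 0.979969) = 0.99982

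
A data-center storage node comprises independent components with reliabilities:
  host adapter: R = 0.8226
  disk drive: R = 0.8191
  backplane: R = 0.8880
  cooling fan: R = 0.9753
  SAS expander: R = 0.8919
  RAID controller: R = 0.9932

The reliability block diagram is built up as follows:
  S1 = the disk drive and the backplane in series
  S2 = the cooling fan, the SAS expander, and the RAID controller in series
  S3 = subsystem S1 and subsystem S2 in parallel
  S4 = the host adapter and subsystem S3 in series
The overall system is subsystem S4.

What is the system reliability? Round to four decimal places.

0.7921

Series (disk drive and backplane): 0.819100 × 0.888000 = 0.727361
Series (cooling fan, SAS expander, and RAID controller): 0.975300 × 0.891900 × 0.993200 = 0.863955
Parallel ([0.727361] and [0.863955]): 1 − (1 − 0.727361)(1 − 0.863955) = 0.962909
Series (host adapter and [0.962909]): 0.822600 × 0.962909 = 0.7921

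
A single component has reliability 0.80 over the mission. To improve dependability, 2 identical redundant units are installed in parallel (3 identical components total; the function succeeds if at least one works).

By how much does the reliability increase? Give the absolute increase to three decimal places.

0.192

R_before = 0.80
R_after = 1 − (1 − 0.80)^3 = 0.992
ΔR = 0.992 − 0.80 = 0.192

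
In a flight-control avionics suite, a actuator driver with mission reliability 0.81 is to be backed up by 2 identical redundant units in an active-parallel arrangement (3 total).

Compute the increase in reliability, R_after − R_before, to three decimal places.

0.183

R_before = 0.81
R_after = 1 − (1 − 0.81)^3 = 0.993
ΔR = 0.993 − 0.81 = 0.183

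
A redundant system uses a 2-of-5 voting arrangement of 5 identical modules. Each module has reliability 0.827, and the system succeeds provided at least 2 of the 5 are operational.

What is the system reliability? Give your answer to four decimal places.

0.9961

R = Σ_{i=2}^{5} C(5,i) p^i (1−p)^{5−i} with p = 0.827
C(5,2)·0.827^2·0.173^3 = 0.035412
C(5,3)·0.827^3·0.173^2 = 0.169281
C(5,4)·0.827^4·0.173^1 = 0.404611
C(5,5)·0.827^5·0.173^0 = 0.386837
Sum = 0.9961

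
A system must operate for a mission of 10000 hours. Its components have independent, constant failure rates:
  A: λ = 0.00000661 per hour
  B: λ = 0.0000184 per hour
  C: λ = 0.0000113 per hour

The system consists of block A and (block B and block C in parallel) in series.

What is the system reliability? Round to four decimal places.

R(A) = exp(−0.00000661 × 10000) = 0.936037
R(B) = exp(−0.0000184 × 10000) = 0.831936
R(C) = exp(−0.0000113 × 10000) = 0.893151
Parallel (B and C): 1 − (1 − 0.831936)(1 − 0.893151) = 0.982043
Series (A and [0.982043]): 0.936037 × 0.982043 = 0.9192

0.9192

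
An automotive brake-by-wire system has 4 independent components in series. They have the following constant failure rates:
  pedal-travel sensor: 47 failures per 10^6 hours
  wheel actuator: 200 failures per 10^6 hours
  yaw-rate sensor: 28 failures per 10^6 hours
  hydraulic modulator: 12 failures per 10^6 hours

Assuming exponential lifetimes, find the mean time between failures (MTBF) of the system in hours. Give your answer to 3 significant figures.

3480

Series of exponential components: λ_sys = Σ λ_i
λ_sys = 0.000047 + 0.00020 + 0.000028 + 0.000012 = 2.8700e-04 /h
MTBF = 1 / λ_sys = 3480 h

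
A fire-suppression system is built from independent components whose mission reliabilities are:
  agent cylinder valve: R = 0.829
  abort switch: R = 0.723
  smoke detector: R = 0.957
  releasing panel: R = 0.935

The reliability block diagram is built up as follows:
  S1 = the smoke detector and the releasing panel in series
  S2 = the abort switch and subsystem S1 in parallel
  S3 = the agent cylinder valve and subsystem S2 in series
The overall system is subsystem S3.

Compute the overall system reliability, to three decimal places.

0.805

Series (smoke detector and releasing panel): 0.95700 × 0.93500 = 0.89480
Parallel (abort switch and [0.89480]): 1 − (1 − 0.72300)(1 − 0.89480) = 0.97086
Series (agent cylinder valve and [0.97086]): 0.82900 × 0.97086 = 0.805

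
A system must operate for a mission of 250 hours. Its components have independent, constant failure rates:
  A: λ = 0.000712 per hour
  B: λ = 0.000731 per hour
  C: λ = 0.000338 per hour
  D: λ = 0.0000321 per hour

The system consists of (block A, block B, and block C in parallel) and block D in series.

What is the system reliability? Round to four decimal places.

R(A) = exp(−0.000712 × 250) = 0.836942
R(B) = exp(−0.000731 × 250) = 0.832976
R(C) = exp(−0.000338 × 250) = 0.918972
R(D) = exp(−0.0000321 × 250) = 0.992007
Parallel (A, B, and C): 1 − (1 − 0.836942)(1 − 0.832976)(1 − 0.918972) = 0.997793
Series ([0.997793] and D): 0.997793 × 0.992007 = 0.9898

0.9898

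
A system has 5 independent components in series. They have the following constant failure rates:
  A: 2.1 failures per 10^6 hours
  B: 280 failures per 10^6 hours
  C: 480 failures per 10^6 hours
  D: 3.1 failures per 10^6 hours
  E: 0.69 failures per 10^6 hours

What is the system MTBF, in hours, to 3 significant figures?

Series of exponential components: λ_sys = Σ λ_i
λ_sys = 0.0000021 + 0.00028 + 0.00048 + 0.0000031 + 0.00000069 = 7.6589e-04 /h
MTBF = 1 / λ_sys = 1310 h

1310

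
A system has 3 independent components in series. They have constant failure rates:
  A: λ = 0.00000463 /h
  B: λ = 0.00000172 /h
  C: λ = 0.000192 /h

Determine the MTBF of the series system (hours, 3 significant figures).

5040

Series of exponential components: λ_sys = Σ λ_i
λ_sys = 0.00000463 + 0.00000172 + 0.000192 = 1.9835e-04 /h
MTBF = 1 / λ_sys = 5040 h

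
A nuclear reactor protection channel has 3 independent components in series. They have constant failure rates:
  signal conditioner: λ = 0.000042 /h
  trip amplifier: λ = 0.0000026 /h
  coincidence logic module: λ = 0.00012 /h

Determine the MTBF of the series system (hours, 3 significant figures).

6080

Series of exponential components: λ_sys = Σ λ_i
λ_sys = 0.000042 + 0.0000026 + 0.00012 = 1.6460e-04 /h
MTBF = 1 / λ_sys = 6080 h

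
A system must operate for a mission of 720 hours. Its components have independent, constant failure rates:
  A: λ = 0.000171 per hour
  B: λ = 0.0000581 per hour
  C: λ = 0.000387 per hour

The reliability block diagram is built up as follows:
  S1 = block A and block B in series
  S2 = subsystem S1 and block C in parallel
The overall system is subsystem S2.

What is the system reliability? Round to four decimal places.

0.9630

R(A) = exp(−0.000171 × 720) = 0.884158
R(B) = exp(−0.0000581 × 720) = 0.959031
R(C) = exp(−0.000387 × 720) = 0.756812
Series (A and B): 0.884158 × 0.959031 = 0.847935
Parallel ([0.847935] and C): 1 − (1 − 0.847935)(1 − 0.756812) = 0.9630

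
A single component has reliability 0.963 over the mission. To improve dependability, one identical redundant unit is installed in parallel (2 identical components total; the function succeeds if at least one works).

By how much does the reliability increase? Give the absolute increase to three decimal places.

R_before = 0.963
R_after = 1 − (1 − 0.963)^2 = 0.999
ΔR = 0.999 − 0.963 = 0.036

0.036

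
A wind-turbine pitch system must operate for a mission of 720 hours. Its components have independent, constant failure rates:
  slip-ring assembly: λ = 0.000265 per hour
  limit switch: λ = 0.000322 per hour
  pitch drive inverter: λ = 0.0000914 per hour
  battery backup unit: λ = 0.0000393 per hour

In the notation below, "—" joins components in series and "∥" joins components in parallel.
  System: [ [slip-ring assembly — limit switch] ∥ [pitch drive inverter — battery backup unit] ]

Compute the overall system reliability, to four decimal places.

0.9690

R(slip-ring assembly) = exp(−0.000265 × 720) = 0.826298
R(limit switch) = exp(−0.000322 × 720) = 0.793073
R(pitch drive inverter) = exp(−0.0000914 × 720) = 0.936311
R(battery backup unit) = exp(−0.0000393 × 720) = 0.972101
Series (slip-ring assembly and limit switch): 0.826298 × 0.793073 = 0.655315
Series (pitch drive inverter and battery backup unit): 0.936311 × 0.972101 = 0.910189
Parallel ([0.655315] and [0.910189]): 1 − (1 − 0.655315)(1 − 0.910189) = 0.9690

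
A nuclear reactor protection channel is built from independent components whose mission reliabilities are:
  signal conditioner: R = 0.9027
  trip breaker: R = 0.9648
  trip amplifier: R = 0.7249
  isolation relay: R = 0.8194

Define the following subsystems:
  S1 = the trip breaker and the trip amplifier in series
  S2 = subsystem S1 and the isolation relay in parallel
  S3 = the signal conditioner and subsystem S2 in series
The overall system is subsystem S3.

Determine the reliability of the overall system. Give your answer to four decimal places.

0.8537

Series (trip breaker and trip amplifier): 0.964800 × 0.724900 = 0.699384
Parallel ([0.699384] and isolation relay): 1 − (1 − 0.699384)(1 − 0.819400) = 0.945709
Series (signal conditioner and [0.945709]): 0.902700 × 0.945709 = 0.8537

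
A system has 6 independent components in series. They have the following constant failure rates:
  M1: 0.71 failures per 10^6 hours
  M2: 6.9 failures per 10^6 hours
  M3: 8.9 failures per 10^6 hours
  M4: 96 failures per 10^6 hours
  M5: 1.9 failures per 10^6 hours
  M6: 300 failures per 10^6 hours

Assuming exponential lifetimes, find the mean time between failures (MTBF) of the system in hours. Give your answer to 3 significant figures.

2410

Series of exponential components: λ_sys = Σ λ_i
λ_sys = 0.00000071 + 0.0000069 + 0.0000089 + 0.000096 + 0.0000019 + 0.00030 = 4.1441e-04 /h
MTBF = 1 / λ_sys = 2410 h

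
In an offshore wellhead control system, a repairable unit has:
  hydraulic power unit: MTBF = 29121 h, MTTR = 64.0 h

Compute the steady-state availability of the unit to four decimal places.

0.9978

A(hydraulic power unit) = MTBF/(MTBF+MTTR) = 29121/(29121+64.0) = 0.9978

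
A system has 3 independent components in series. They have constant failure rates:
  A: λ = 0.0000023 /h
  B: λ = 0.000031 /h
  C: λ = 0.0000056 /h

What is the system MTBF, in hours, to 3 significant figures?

25700

Series of exponential components: λ_sys = Σ λ_i
λ_sys = 0.0000023 + 0.000031 + 0.0000056 = 3.8900e-05 /h
MTBF = 1 / λ_sys = 25700 h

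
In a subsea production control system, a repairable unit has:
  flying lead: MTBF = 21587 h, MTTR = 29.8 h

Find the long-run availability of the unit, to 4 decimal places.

0.9986

A(flying lead) = MTBF/(MTBF+MTTR) = 21587/(21587+29.8) = 0.9986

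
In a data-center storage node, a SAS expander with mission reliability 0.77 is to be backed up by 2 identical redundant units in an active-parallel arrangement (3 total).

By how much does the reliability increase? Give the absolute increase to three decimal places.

0.218

R_before = 0.77
R_after = 1 − (1 − 0.77)^3 = 0.988
ΔR = 0.988 − 0.77 = 0.218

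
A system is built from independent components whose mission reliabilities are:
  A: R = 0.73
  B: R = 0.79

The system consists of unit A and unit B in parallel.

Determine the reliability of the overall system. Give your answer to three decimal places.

0.943

Parallel (A and B): 1 − (1 − 0.73000)(1 − 0.79000) = 0.943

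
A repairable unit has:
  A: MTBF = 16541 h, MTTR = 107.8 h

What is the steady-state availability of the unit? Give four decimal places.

A(A) = MTBF/(MTBF+MTTR) = 16541/(16541+107.8) = 0.9935

0.9935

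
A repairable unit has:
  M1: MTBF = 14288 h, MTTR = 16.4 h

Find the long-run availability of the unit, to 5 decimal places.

A(M1) = MTBF/(MTBF+MTTR) = 14288/(14288+16.4) = 0.99885

0.99885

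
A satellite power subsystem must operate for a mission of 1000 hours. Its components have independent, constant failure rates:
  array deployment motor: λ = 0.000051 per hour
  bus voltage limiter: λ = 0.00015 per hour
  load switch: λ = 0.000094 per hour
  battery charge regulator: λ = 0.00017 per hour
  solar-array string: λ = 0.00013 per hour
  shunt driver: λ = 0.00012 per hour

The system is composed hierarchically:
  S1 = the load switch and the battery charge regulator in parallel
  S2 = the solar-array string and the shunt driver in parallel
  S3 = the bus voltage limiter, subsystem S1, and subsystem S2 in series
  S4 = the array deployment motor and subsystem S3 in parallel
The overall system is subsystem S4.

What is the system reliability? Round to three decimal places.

0.992

R(array deployment motor) = exp(−0.000051 × 1000) = 0.95028
R(bus voltage limiter) = exp(−0.00015 × 1000) = 0.86071
R(load switch) = exp(−0.000094 × 1000) = 0.91028
R(battery charge regulator) = exp(−0.00017 × 1000) = 0.84366
R(solar-array string) = exp(−0.00013 × 1000) = 0.87810
R(shunt driver) = exp(−0.00012 × 1000) = 0.88692
Parallel (load switch and battery charge regulator): 1 − (1 − 0.91028)(1 − 0.84366) = 0.98597
Parallel (solar-array string and shunt driver): 1 − (1 − 0.87810)(1 − 0.88692) = 0.98622
Series (bus voltage limiter, [0.98597], and [0.98622]): 0.86071 × 0.98597 × 0.98622 = 0.83694
Parallel (array deployment motor and [0.83694]): 1 − (1 − 0.95028)(1 − 0.83694) = 0.992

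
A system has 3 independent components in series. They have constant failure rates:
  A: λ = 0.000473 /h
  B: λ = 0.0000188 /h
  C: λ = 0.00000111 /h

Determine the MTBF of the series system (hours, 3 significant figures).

Series of exponential components: λ_sys = Σ λ_i
λ_sys = 0.000473 + 0.0000188 + 0.00000111 = 4.9291e-04 /h
MTBF = 1 / λ_sys = 2030 h

2030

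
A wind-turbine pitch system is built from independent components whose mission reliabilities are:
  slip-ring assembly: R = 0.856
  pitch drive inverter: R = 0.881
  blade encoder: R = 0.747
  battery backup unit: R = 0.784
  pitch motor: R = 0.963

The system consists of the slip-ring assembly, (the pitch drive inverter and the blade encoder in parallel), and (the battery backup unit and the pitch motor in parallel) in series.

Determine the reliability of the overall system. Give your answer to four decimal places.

Parallel (pitch drive inverter and blade encoder): 1 − (1 − 0.881000)(1 − 0.747000) = 0.969893
Parallel (battery backup unit and pitch motor): 1 − (1 − 0.784000)(1 − 0.963000) = 0.992008
Series (slip-ring assembly, [0.969893], and [0.992008]): 0.856000 × 0.969893 × 0.992008 = 0.8236

0.8236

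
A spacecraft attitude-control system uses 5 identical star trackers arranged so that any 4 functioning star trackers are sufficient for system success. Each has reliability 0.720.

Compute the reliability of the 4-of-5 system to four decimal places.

R = Σ_{i=4}^{5} C(5,i) p^i (1−p)^{5−i} with p = 0.720
C(5,4)·0.720^4·0.280^1 = 0.376234
C(5,5)·0.720^5·0.280^0 = 0.193492
Sum = 0.5697

0.5697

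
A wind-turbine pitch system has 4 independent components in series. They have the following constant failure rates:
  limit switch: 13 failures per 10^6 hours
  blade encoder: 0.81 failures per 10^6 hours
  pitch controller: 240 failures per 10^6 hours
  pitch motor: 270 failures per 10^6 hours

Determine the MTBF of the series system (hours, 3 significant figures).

1910

Series of exponential components: λ_sys = Σ λ_i
λ_sys = 0.000013 + 0.00000081 + 0.00024 + 0.00027 = 5.2381e-04 /h
MTBF = 1 / λ_sys = 1910 h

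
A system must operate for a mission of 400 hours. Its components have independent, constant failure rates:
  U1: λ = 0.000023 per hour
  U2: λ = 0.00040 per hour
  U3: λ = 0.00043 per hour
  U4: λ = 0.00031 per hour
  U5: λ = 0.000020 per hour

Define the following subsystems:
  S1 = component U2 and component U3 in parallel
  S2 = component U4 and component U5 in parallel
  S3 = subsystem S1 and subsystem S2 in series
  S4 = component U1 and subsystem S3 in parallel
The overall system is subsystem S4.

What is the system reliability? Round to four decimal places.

0.9998

R(U1) = exp(−0.000023 × 400) = 0.990842
R(U2) = exp(−0.00040 × 400) = 0.852144
R(U3) = exp(−0.00043 × 400) = 0.841979
R(U4) = exp(−0.00031 × 400) = 0.883380
R(U5) = exp(−0.000020 × 400) = 0.992032
Parallel (U2 and U3): 1 − (1 − 0.852144)(1 − 0.841979) = 0.976636
Parallel (U4 and U5): 1 − (1 − 0.883380)(1 − 0.992032) = 0.999071
Series ([0.976636] and [0.999071]): 0.976636 × 0.999071 = 0.975729
Parallel (U1 and [0.975729]): 1 − (1 − 0.990842)(1 − 0.975729) = 0.9998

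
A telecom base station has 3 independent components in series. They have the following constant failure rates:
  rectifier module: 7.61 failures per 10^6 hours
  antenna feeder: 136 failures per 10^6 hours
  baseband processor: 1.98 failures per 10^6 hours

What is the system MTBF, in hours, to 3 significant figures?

6870

Series of exponential components: λ_sys = Σ λ_i
λ_sys = 0.00000761 + 0.000136 + 0.00000198 = 1.4559e-04 /h
MTBF = 1 / λ_sys = 6870 h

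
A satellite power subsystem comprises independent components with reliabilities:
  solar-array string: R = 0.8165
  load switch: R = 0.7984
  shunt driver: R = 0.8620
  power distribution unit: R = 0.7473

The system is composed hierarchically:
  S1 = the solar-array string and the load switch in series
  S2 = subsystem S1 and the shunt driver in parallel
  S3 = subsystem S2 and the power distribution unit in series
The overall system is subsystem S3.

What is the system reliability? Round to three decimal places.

Series (solar-array string and load switch): 0.81650 × 0.79840 = 0.65189
Parallel ([0.65189] and shunt driver): 1 − (1 − 0.65189)(1 − 0.86200) = 0.95196
Series ([0.95196] and power distribution unit): 0.95196 × 0.74730 = 0.711

0.711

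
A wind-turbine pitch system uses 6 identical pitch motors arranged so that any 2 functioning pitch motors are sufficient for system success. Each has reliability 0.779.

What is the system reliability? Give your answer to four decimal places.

0.9974

R = Σ_{i=2}^{6} C(6,i) p^i (1−p)^{6−i} with p = 0.779
C(6,2)·0.779^2·0.221^4 = 0.021714
C(6,3)·0.779^3·0.221^3 = 0.102051
C(6,4)·0.779^4·0.221^2 = 0.269790
C(6,5)·0.779^5·0.221^1 = 0.380392
C(6,6)·0.779^6·0.221^0 = 0.223473
Sum = 0.9974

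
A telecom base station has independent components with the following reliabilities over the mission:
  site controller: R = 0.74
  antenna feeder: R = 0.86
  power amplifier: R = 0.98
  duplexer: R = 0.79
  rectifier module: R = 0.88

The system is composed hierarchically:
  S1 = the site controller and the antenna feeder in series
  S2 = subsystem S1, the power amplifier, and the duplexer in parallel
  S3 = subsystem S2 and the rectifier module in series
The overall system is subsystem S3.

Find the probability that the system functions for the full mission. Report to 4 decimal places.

0.8787

Series (site controller and antenna feeder): 0.740000 × 0.860000 = 0.636400
Parallel ([0.636400], power amplifier, and duplexer): 1 − (1 − 0.636400)(1 − 0.980000)(1 − 0.790000) = 0.998473
Series ([0.998473] and rectifier module): 0.998473 × 0.880000 = 0.8787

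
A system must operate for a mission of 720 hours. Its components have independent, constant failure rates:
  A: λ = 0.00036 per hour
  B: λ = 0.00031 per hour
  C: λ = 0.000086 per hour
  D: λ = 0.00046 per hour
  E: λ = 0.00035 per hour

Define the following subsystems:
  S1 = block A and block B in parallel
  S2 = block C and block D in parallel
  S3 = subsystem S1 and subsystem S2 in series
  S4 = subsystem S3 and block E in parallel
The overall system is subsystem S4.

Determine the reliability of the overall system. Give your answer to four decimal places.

R(A) = exp(−0.00036 × 720) = 0.771669
R(B) = exp(−0.00031 × 720) = 0.799955
R(C) = exp(−0.000086 × 720) = 0.939958
R(D) = exp(−0.00046 × 720) = 0.718062
R(E) = exp(−0.00035 × 720) = 0.777245
Parallel (A and B): 1 − (1 − 0.771669)(1 − 0.799955) = 0.954324
Parallel (C and D): 1 − (1 − 0.939958)(1 − 0.718062) = 0.983072
Series ([0.954324] and [0.983072]): 0.954324 × 0.983072 = 0.938169
Parallel ([0.938169] and E): 1 − (1 − 0.938169)(1 − 0.777245) = 0.9862

0.9862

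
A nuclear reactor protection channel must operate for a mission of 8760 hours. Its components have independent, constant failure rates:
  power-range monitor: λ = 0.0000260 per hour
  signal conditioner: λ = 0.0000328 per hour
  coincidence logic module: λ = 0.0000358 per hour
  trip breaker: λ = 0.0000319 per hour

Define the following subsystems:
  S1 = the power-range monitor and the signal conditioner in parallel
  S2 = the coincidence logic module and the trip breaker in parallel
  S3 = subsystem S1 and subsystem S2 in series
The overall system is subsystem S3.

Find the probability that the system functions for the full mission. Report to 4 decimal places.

0.8868

R(power-range monitor) = exp(−0.0000260 × 8760) = 0.796315
R(signal conditioner) = exp(−0.0000328 × 8760) = 0.750266
R(coincidence logic module) = exp(−0.0000358 × 8760) = 0.730805
R(trip breaker) = exp(−0.0000319 × 8760) = 0.756204
Parallel (power-range monitor and signal conditioner): 1 − (1 − 0.796315)(1 − 0.750266) = 0.949133
Parallel (coincidence logic module and trip breaker): 1 − (1 − 0.730805)(1 − 0.756204) = 0.934371
Series ([0.949133] and [0.934371]): 0.949133 × 0.934371 = 0.8868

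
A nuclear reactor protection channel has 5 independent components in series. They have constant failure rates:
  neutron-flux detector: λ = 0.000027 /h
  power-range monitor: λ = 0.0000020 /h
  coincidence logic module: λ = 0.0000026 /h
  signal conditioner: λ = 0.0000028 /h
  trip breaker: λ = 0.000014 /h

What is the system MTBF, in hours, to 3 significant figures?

20700

Series of exponential components: λ_sys = Σ λ_i
λ_sys = 0.000027 + 0.0000020 + 0.0000026 + 0.0000028 + 0.000014 = 4.8400e-05 /h
MTBF = 1 / λ_sys = 20700 h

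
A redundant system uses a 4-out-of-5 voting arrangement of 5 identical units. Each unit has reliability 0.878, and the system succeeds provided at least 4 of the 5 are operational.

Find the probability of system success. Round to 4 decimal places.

R = Σ_{i=4}^{5} C(5,i) p^i (1−p)^{5−i} with p = 0.878
C(5,4)·0.878^4·0.122^1 = 0.362500
C(5,5)·0.878^5·0.122^0 = 0.521762
Sum = 0.8843

0.8843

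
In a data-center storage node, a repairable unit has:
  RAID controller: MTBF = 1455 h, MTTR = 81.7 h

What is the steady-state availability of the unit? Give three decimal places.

A(RAID controller) = MTBF/(MTBF+MTTR) = 1455/(1455+81.7) = 0.947

0.947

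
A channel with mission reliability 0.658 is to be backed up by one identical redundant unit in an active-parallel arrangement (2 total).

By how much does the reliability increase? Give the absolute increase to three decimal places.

R_before = 0.658
R_after = 1 − (1 − 0.658)^2 = 0.883
ΔR = 0.883 − 0.658 = 0.225

0.225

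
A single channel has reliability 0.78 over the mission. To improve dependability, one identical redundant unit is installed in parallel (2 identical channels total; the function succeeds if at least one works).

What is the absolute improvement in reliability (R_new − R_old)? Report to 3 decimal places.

0.172

R_before = 0.78
R_after = 1 − (1 − 0.78)^2 = 0.952
ΔR = 0.952 − 0.78 = 0.172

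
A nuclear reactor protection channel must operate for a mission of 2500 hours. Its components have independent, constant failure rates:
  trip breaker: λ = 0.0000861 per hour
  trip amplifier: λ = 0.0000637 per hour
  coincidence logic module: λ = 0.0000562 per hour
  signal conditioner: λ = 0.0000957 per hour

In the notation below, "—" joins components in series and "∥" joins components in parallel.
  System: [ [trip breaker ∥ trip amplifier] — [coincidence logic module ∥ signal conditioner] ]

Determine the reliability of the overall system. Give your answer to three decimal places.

0.944

R(trip breaker) = exp(−0.0000861 × 2500) = 0.80634
R(trip amplifier) = exp(−0.0000637 × 2500) = 0.85278
R(coincidence logic module) = exp(−0.0000562 × 2500) = 0.86892
R(signal conditioner) = exp(−0.0000957 × 2500) = 0.78722
Parallel (trip breaker and trip amplifier): 1 − (1 − 0.80634)(1 − 0.85278) = 0.97149
Parallel (coincidence logic module and signal conditioner): 1 − (1 − 0.86892)(1 − 0.78722) = 0.97211
Series ([0.97149] and [0.97211]): 0.97149 × 0.97211 = 0.944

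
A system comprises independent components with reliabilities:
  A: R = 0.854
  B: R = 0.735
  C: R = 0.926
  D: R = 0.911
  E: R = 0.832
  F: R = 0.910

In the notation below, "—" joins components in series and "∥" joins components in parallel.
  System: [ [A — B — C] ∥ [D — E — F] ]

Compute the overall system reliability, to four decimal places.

Series (A, B, and C): 0.854000 × 0.735000 × 0.926000 = 0.581241
Series (D, E, and F): 0.911000 × 0.832000 × 0.910000 = 0.689736
Parallel ([0.581241] and [0.689736]): 1 − (1 − 0.581241)(1 − 0.689736) = 0.8701

0.8701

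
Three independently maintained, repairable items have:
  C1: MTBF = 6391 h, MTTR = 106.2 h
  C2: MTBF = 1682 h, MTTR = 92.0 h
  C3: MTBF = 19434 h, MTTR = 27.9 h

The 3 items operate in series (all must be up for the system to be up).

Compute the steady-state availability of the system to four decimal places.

A(C1) = MTBF/(MTBF+MTTR) = 6391/(6391+106.2) = 0.983654
A(C2) = MTBF/(MTBF+MTTR) = 1682/(1682+92.0) = 0.948140
A(C3) = MTBF/(MTBF+MTTR) = 19434/(19434+27.9) = 0.998566
Series availability: 0.983654 × 0.948140 × 0.998566 = 0.9313

0.9313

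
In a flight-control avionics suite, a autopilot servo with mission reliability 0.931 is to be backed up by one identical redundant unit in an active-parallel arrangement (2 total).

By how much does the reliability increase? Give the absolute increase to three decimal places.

R_before = 0.931
R_after = 1 − (1 − 0.931)^2 = 0.995
ΔR = 0.995 − 0.931 = 0.064

0.064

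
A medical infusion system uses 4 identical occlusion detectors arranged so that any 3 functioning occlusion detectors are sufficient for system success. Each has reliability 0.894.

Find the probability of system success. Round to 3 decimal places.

R = Σ_{i=3}^{4} C(4,i) p^i (1−p)^{4−i} with p = 0.894
C(4,3)·0.894^3·0.106^1 = 0.30296
C(4,4)·0.894^4·0.106^0 = 0.63878
Sum = 0.942

0.942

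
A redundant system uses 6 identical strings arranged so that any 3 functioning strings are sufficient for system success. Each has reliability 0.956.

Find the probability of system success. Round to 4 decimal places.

0.9999

R = Σ_{i=3}^{6} C(6,i) p^i (1−p)^{6−i} with p = 0.956
C(6,3)·0.956^3·0.044^3 = 0.001489
C(6,4)·0.956^4·0.044^2 = 0.024257
C(6,5)·0.956^5·0.044^1 = 0.210811
C(6,6)·0.956^6·0.044^0 = 0.763392
Sum = 0.9999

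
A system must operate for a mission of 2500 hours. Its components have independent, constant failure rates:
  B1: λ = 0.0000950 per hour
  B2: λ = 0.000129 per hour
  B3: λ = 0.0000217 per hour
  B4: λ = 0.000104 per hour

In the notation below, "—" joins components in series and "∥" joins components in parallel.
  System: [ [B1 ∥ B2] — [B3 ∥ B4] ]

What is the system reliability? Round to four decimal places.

R(B1) = exp(−0.0000950 × 2500) = 0.788597
R(B2) = exp(−0.000129 × 2500) = 0.724336
R(B3) = exp(−0.0000217 × 2500) = 0.947195
R(B4) = exp(−0.000104 × 2500) = 0.771052
Parallel (B1 and B2): 1 − (1 − 0.788597)(1 − 0.724336) = 0.941724
Parallel (B3 and B4): 1 − (1 − 0.947195)(1 − 0.771052) = 0.987910
Series ([0.941724] and [0.987910]): 0.941724 × 0.987910 = 0.9303

0.9303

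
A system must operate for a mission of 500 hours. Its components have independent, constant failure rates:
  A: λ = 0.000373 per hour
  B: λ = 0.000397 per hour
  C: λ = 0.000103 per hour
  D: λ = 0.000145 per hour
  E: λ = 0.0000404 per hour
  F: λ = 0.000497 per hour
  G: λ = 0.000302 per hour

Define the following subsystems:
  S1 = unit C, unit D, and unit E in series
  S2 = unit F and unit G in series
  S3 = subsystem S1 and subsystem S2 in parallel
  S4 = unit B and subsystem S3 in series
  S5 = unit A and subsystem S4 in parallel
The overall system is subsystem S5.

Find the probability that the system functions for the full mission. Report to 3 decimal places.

0.963

R(A) = exp(−0.000373 × 500) = 0.82986
R(B) = exp(−0.000397 × 500) = 0.81996
R(C) = exp(−0.000103 × 500) = 0.94980
R(D) = exp(−0.000145 × 500) = 0.93007
R(E) = exp(−0.0000404 × 500) = 0.98000
R(F) = exp(−0.000497 × 500) = 0.77997
R(G) = exp(−0.000302 × 500) = 0.85985
Series (C, D, and E): 0.94980 × 0.93007 × 0.98000 = 0.86571
Series (F and G): 0.77997 × 0.85985 = 0.67066
Parallel ([0.86571] and [0.67066]): 1 − (1 − 0.86571)(1 − 0.67066) = 0.95577
Series (B and [0.95577]): 0.81996 × 0.95577 = 0.78369
Parallel (A and [0.78369]): 1 − (1 − 0.82986)(1 − 0.78369) = 0.963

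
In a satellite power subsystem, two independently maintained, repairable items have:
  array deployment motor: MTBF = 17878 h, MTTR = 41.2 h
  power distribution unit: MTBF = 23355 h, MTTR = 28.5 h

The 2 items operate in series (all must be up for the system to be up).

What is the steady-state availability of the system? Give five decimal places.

A(array deployment motor) = MTBF/(MTBF+MTTR) = 17878/(17878+41.2) = 0.997701
A(power distribution unit) = MTBF/(MTBF+MTTR) = 23355/(23355+28.5) = 0.998781
Series availability: 0.997701 × 0.998781 = 0.99648

0.99648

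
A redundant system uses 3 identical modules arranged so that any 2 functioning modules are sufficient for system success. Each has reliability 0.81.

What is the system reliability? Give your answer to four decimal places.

R = Σ_{i=2}^{3} C(3,i) p^i (1−p)^{3−i} with p = 0.81
C(3,2)·0.81^2·0.19^1 = 0.373977
C(3,3)·0.81^3·0.19^0 = 0.531441
Sum = 0.9054

0.9054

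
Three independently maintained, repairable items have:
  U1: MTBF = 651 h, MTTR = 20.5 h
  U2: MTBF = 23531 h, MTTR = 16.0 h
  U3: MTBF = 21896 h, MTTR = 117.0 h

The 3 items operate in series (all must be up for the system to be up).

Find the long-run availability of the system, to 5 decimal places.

A(U1) = MTBF/(MTBF+MTTR) = 651/(651+20.5) = 0.969471
A(U2) = MTBF/(MTBF+MTTR) = 23531/(23531+16.0) = 0.999321
A(U3) = MTBF/(MTBF+MTTR) = 21896/(21896+117.0) = 0.994685
Series availability: 0.969471 × 0.999321 × 0.994685 = 0.96366

0.96366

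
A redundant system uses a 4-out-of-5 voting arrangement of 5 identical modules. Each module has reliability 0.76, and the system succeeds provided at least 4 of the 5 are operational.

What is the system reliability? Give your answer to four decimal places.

0.6539

R = Σ_{i=4}^{5} C(5,i) p^i (1−p)^{5−i} with p = 0.76
C(5,4)·0.76^4·0.24^1 = 0.400346
C(5,5)·0.76^5·0.24^0 = 0.253553
Sum = 0.6539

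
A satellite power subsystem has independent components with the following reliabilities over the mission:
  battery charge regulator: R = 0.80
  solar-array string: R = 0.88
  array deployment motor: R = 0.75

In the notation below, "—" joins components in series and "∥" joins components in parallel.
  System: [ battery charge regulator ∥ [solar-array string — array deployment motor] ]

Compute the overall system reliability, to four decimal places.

Series (solar-array string and array deployment motor): 0.880000 × 0.750000 = 0.660000
Parallel (battery charge regulator and [0.660000]): 1 − (1 − 0.800000)(1 − 0.660000) = 0.9320

0.9320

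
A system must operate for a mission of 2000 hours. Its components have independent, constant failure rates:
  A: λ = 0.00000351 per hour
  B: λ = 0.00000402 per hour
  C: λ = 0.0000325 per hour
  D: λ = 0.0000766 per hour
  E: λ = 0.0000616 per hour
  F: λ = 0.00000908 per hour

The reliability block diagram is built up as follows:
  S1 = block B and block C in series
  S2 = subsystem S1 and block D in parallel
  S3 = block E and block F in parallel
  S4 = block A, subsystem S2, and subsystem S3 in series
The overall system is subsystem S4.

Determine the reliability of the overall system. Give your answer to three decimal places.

R(A) = exp(−0.00000351 × 2000) = 0.99300
R(B) = exp(−0.00000402 × 2000) = 0.99199
R(C) = exp(−0.0000325 × 2000) = 0.93707
R(D) = exp(−0.0000766 × 2000) = 0.85796
R(E) = exp(−0.0000616 × 2000) = 0.88409
R(F) = exp(−0.00000908 × 2000) = 0.98200
Series (B and C): 0.99199 × 0.93707 = 0.92956
Parallel ([0.92956] and D): 1 − (1 − 0.92956)(1 − 0.85796) = 0.98999
Parallel (E and F): 1 − (1 − 0.88409)(1 − 0.98200) = 0.99791
Series (A, [0.98999], and [0.99791]): 0.99300 × 0.98999 × 0.99791 = 0.981

0.981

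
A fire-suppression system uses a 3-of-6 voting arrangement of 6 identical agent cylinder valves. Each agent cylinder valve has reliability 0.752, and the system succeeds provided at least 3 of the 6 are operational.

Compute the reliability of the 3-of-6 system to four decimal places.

0.9634

R = Σ_{i=3}^{6} C(6,i) p^i (1−p)^{6−i} with p = 0.752
C(6,3)·0.752^3·0.248^3 = 0.129729
C(6,4)·0.752^4·0.248^2 = 0.295030
C(6,5)·0.752^5·0.248^1 = 0.357843
C(6,6)·0.752^6·0.248^0 = 0.180845
Sum = 0.9634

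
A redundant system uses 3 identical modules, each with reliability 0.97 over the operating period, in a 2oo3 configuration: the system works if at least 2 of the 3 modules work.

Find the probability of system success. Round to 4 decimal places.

R = Σ_{i=2}^{3} C(3,i) p^i (1−p)^{3−i} with p = 0.97
C(3,2)·0.97^2·0.03^1 = 0.084681
C(3,3)·0.97^3·0.03^0 = 0.912673
Sum = 0.9974

0.9974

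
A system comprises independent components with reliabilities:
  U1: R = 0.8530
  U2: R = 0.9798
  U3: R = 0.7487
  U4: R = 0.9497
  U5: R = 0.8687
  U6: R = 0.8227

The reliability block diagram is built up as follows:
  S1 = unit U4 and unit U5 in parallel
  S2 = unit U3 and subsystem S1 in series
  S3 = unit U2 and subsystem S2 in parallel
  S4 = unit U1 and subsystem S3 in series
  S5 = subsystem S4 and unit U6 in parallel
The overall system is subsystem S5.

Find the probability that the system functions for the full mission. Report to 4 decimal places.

0.9732

Parallel (U4 and U5): 1 − (1 − 0.949700)(1 − 0.868700) = 0.993396
Series (U3 and [0.993396]): 0.748700 × 0.993396 = 0.743756
Parallel (U2 and [0.743756]): 1 − (1 − 0.979800)(1 − 0.743756) = 0.994824
Series (U1 and [0.994824]): 0.853000 × 0.994824 = 0.848585
Parallel ([0.848585] and U6): 1 − (1 − 0.848585)(1 − 0.822700) = 0.9732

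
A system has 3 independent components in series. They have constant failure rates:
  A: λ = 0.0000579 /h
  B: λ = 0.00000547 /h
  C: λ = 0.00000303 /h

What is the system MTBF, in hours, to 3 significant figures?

15100

Series of exponential components: λ_sys = Σ λ_i
λ_sys = 0.0000579 + 0.00000547 + 0.00000303 = 6.6400e-05 /h
MTBF = 1 / λ_sys = 15100 h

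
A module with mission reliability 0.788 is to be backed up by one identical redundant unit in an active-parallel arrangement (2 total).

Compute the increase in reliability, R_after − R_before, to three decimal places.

R_before = 0.788
R_after = 1 − (1 − 0.788)^2 = 0.955
ΔR = 0.955 − 0.788 = 0.167

0.167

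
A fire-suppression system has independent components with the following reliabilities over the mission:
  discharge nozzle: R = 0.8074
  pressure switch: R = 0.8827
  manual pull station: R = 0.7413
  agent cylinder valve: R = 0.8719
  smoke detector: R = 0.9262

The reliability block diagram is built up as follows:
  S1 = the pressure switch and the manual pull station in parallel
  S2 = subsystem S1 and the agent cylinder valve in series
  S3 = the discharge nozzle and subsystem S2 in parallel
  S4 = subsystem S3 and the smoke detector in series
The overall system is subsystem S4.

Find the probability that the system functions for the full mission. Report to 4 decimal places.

Parallel (pressure switch and manual pull station): 1 − (1 − 0.882700)(1 − 0.741300) = 0.969654
Series ([0.969654] and agent cylinder valve): 0.969654 × 0.871900 = 0.845441
Parallel (discharge nozzle and [0.845441]): 1 − (1 − 0.807400)(1 − 0.845441) = 0.970232
Series ([0.970232] and smoke detector): 0.970232 × 0.926200 = 0.8986

0.8986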